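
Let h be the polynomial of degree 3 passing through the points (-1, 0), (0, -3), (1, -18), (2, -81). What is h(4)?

-495

Forward differences of the values at x = -1, 0, 1, 2:
  h  : 0  -3  -18  -81
  Δ  : -3  -15  -63
  Δ^2: -12  -48
  Δ^3: -36
The third differences are constant, confirming degree 3.
Interpolating (Newton forward form) and evaluating at x = 4 gives h(4) = -495.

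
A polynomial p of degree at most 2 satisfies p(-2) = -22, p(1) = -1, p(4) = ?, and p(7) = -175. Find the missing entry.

On equispaced nodes a degree-2 polynomial has vanishing third forward difference, so
  - p(-2) + 3·p(1) - 3·p(4) + p(7) = 0.
Substituting the known values and solving for p(4):
  -3·p(4) = 156
  p(4) = -52.

-52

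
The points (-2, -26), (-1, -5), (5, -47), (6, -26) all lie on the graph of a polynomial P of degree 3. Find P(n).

P(n) = n^3 - 6n^2 - 4n - 2

Write P(n) = an^3 + bn^2 + cn + d. Substituting each data point gives a linear system:
  -8a + 4b - 2c + d = -26
  -a + b - c + d = -5
  125a + 25b + 5c + d = -47
  216a + 36b + 6c + d = -26
Solving the system yields a = 1, b = -6, c = -4, d = -2.
So P(n) = n^3 - 6n^2 - 4n - 2.
Check: P(-2) = -26. ✓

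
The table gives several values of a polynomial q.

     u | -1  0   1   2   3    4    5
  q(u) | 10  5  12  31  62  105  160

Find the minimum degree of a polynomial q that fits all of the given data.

2

Forward differences of the values at u = -1, 0, 1, 2, 3, 4, 5:
  q  : 10  5  12  31  62  105  160
  Δ  : -5  7  19  31  43  55
  Δ^2: 12  12  12  12  12
  Δ^3: 0  0  0  0
  Δ^4: 0  0  0
  Δ^5: 0  0
  Δ^6: 0
The second differences are constant (12) and nonzero, while all higher differences vanish, so the minimal degree is 2.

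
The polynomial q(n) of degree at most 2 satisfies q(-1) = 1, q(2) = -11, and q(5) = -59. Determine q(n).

Write q(n) = an^2 + bn + c. Substituting each data point gives a linear system:
  a - b + c = 1
  4a + 2b + c = -11
  25a + 5b + c = -59
Solving the system yields a = -2, b = -2, c = 1.
So q(n) = -2n^2 - 2n + 1.
Check: q(2) = -11. ✓

q(n) = -2n^2 - 2n + 1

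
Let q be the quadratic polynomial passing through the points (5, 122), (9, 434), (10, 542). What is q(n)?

Using the Lagrange interpolation formula with nodes 5, 9, 10:
  L_0(n) = (n - 9)(n - 10) / 20
  L_1(n) = (n - 5)(n - 10) / -4
  L_2(n) = (n - 5)(n - 9) / 5
Then q(n) = 122·L_0(n) + 434·L_1(n) + 542·L_2(n).
Expanding and collecting terms gives q(n) = 6n² - 6n + 2.
Check: q(5) = 122. ✓

q(n) = 6n^2 - 6n + 2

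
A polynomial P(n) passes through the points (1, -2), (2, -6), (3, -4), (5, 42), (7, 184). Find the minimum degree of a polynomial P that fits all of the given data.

Divided differences on the nodes 1, 2, 3, 5, 7:
  order 0: -2  -6  -4  42  184
  order 1: -4  2  23  71
  order 2: 3  7  12
  order 3: 1  1
  order 4: 0
The order-3 divided differences are all 1 (nonzero) and every higher order vanishes, so the data lies on a polynomial of degree exactly 3.

3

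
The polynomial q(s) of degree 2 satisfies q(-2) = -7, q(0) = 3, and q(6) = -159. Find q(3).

-42

Write q(s) = as^2 + bs + c. Substituting each data point gives a linear system:
  4a - 2b + c = -7
  c = 3
  36a + 6b + c = -159
Solving the system yields a = -4, b = -3, c = 3.
So q(s) = -4s² - 3s + 3.
Then q(3) = -42.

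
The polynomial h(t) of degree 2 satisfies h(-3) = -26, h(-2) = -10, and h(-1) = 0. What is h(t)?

h(t) = -3t^2 + t + 4

Write h(t) = at^2 + bt + c. Substituting each data point gives a linear system:
  9a - 3b + c = -26
  4a - 2b + c = -10
  a - b + c = 0
Solving the system yields a = -3, b = 1, c = 4.
So h(t) = -3t^2 + t + 4.
Check: h(-2) = -10. ✓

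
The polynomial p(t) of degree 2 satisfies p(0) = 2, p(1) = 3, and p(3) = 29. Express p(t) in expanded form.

Write p(t) = at^2 + bt + c. Substituting each data point gives a linear system:
  c = 2
  a + b + c = 3
  9a + 3b + c = 29
Solving the system yields a = 4, b = -3, c = 2.
So p(t) = 4t^2 - 3t + 2.
Check: p(1) = 3. ✓

p(t) = 4t^2 - 3t + 2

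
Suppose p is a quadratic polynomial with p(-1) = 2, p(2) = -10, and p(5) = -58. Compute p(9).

Using the Lagrange interpolation formula with nodes -1, 2, 5:
  L_0(u) = (u - 2)(u - 5) / 18
  L_1(u) = (u + 1)(u - 5) / -9
  L_2(u) = (u + 1)(u - 2) / 18
Then p(u) = 2·L_0(u) - 10·L_1(u) - 58·L_2(u).
Expanding and collecting terms gives p(u) = -2u^2 - 2u + 2.
Evaluating at u = 9: p(9) = -178.

-178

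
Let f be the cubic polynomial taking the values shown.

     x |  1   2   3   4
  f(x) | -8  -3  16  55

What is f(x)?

f(x) = x^3 + x^2 - 5x - 5

Write f(x) = ax^3 + bx^2 + cx + d. Substituting each data point gives a linear system:
  a + b + c + d = -8
  8a + 4b + 2c + d = -3
  27a + 9b + 3c + d = 16
  64a + 16b + 4c + d = 55
Solving the system yields a = 1, b = 1, c = -5, d = -5.
So f(x) = x³ + x² - 5x - 5.
Check: f(2) = -3. ✓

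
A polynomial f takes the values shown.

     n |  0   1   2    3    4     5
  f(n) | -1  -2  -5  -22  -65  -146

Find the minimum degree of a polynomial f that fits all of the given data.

3

Forward differences of the values at n = 0, 1, 2, 3, 4, 5:
  f  : -1  -2  -5  -22  -65  -146
  Δ  : -1  -3  -17  -43  -81
  Δ^2: -2  -14  -26  -38
  Δ^3: -12  -12  -12
  Δ^4: 0  0
  Δ^5: 0
The third differences are constant (-12) and nonzero, while all higher differences vanish, so the minimal degree is 3.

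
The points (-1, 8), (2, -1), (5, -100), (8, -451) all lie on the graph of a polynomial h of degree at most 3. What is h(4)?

Using the Lagrange interpolation formula with nodes -1, 2, 5, 8:
  L_0(u) = (u - 2)(u - 5)(u - 8) / -162
  L_1(u) = (u + 1)(u - 5)(u - 8) / 54
  L_2(u) = (u + 1)(u - 2)(u - 8) / -54
  L_3(u) = (u + 1)(u - 2)(u - 5) / 162
Then h(u) = 8·L_0(u) - 1·L_1(u) - 100·L_2(u) - 451·L_3(u).
Expanding and collecting terms gives h(u) = -u^3 + u^2 - u + 5.
Evaluating at u = 4: h(4) = -47.

-47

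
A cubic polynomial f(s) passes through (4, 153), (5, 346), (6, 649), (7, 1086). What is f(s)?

f(s) = 4s^3 - 5s^2 - 6s + 1

Using the Lagrange interpolation formula with nodes 4, 5, 6, 7:
  L_0(s) = (s - 5)(s - 6)(s - 7) / -6
  L_1(s) = (s - 4)(s - 6)(s - 7) / 2
  L_2(s) = (s - 4)(s - 5)(s - 7) / -2
  L_3(s) = (s - 4)(s - 5)(s - 6) / 6
Then f(s) = 153·L_0(s) + 346·L_1(s) + 649·L_2(s) + 1086·L_3(s).
Expanding and collecting terms gives f(s) = 4s^3 - 5s^2 - 6s + 1.
Check: f(6) = 649. ✓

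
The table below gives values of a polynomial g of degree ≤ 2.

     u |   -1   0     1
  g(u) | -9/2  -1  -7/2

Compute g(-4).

Using the Lagrange interpolation formula with nodes -1, 0, 1:
  L_0(u) = u(u - 1) / 2
  L_1(u) = (u + 1)(u - 1) / -1
  L_2(u) = (u + 1)u / 2
Then g(u) = -9/2·L_0(u) - 1·L_1(u) - 7/2·L_2(u).
Expanding and collecting terms gives g(u) = -3u² + (1/2)u - 1.
Evaluating at u = -4: g(-4) = -51.

-51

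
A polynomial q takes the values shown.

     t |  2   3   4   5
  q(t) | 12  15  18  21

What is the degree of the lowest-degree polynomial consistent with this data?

Forward differences of the values at t = 2, 3, 4, 5:
  q  : 12  15  18  21
  Δ  : 3  3  3
  Δ^2: 0  0
  Δ^3: 0
The first differences are constant (3) and nonzero, while all higher differences vanish, so the minimal degree is 1.

1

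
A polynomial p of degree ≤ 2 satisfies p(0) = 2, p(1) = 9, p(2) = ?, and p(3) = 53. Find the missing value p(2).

26

The 3 known points determine the degree-2 polynomial uniquely.
Write p(t) = at^2 + bt + c. Substituting each data point gives a linear system:
  c = 2
  a + b + c = 9
  9a + 3b + c = 53
Solving the system yields a = 5, b = 2, c = 2.
So p(t) = 5t² + 2t + 2.
Then p(2) = 26.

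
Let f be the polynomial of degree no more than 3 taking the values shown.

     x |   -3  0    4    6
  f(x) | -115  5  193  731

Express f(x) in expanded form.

f(x) = 4x^3 - 3x^2 - 5x + 5

Using the Lagrange interpolation formula with nodes -3, 0, 4, 6:
  L_0(x) = x(x - 4)(x - 6) / -189
  L_1(x) = (x + 3)(x - 4)(x - 6) / 72
  L_2(x) = (x + 3)x(x - 6) / -56
  L_3(x) = (x + 3)x(x - 4) / 108
Then f(x) = -115·L_0(x) + 5·L_1(x) + 193·L_2(x) + 731·L_3(x).
Expanding and collecting terms gives f(x) = 4x^3 - 3x^2 - 5x + 5.
Check: f(4) = 193. ✓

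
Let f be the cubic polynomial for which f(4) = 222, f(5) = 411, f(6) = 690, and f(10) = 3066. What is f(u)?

f(u) = 3u^3 + 6u + 6

Write f(u) = au^3 + bu^2 + cu + d. Substituting each data point gives a linear system:
  64a + 16b + 4c + d = 222
  125a + 25b + 5c + d = 411
  216a + 36b + 6c + d = 690
  1000a + 100b + 10c + d = 3066
Solving the system yields a = 3, b = 0, c = 6, d = 6.
So f(u) = 3u^3 + 6u + 6.
Check: f(6) = 690. ✓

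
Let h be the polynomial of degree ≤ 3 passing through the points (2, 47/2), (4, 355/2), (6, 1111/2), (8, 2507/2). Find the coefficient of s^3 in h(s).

2

Write h(s) = as^3 + bs^2 + cs + d. Substituting each data point gives a linear system:
  8a + 4b + 2c + d = 47/2
  64a + 16b + 4c + d = 355/2
  216a + 36b + 6c + d = 1111/2
  512a + 64b + 8c + d = 2507/2
Solving the system yields a = 2, b = 4, c = -3, d = -5/2.
So h(s) = 2s^3 + 4s^2 - 3s - 5/2.
The leading coefficient is 2.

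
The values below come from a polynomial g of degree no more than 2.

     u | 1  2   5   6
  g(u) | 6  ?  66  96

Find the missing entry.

The 3 known points determine the degree-2 polynomial uniquely.
Write g(u) = au^2 + bu + c. Substituting each data point gives a linear system:
  a + b + c = 6
  25a + 5b + c = 66
  36a + 6b + c = 96
Solving the system yields a = 3, b = -3, c = 6.
So g(u) = 3u^2 - 3u + 6.
Then g(2) = 12.

12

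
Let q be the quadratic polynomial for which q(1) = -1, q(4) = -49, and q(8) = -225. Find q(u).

Write q(u) = au^2 + bu + c. Substituting each data point gives a linear system:
  a + b + c = -1
  16a + 4b + c = -49
  64a + 8b + c = -225
Solving the system yields a = -4, b = 4, c = -1.
So q(u) = -4u^2 + 4u - 1.
Check: q(8) = -225. ✓

q(u) = -4u^2 + 4u - 1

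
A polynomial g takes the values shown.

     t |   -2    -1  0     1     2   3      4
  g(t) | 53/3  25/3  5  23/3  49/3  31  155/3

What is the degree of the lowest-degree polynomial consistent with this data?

2

Forward differences of the values at t = -2, -1, 0, 1, 2, 3, 4:
  g  : 53/3  25/3  5  23/3  49/3  31  155/3
  Δ  : -28/3  -10/3  8/3  26/3  44/3  62/3
  Δ^2: 6  6  6  6  6
  Δ^3: 0  0  0  0
  Δ^4: 0  0  0
  Δ^5: 0  0
  Δ^6: 0
The second differences are constant (6) and nonzero, while all higher differences vanish, so the minimal degree is 2.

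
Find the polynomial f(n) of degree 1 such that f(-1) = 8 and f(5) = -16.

Write f(n) = an + b. Substituting each data point gives a linear system:
  -a + b = 8
  5a + b = -16
Solving the system yields a = -4, b = 4.
So f(n) = -4n + 4.
Check: f(-1) = 8. ✓

f(n) = -4n + 4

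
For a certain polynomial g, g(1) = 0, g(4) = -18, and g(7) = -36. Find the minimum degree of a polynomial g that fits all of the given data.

1

Forward differences of the values at s = 1, 4, 7:
  g  : 0  -18  -36
  Δ  : -18  -18
  Δ^2: 0
The first differences are constant (-18) and nonzero, while all higher differences vanish, so the minimal degree is 1.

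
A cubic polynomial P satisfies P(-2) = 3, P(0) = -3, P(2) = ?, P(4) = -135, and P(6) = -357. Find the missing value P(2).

The 4 known points determine the degree-3 polynomial uniquely.
Write P(s) = as^3 + bs^2 + cs + d. Substituting each data point gives a linear system:
  -8a + 4b - 2c + d = 3
  d = -3
  64a + 16b + 4c + d = -135
  216a + 36b + 6c + d = -357
Solving the system yields a = -1, b = -3, c = -5, d = -3.
So P(s) = -s^3 - 3s^2 - 5s - 3.
Then P(2) = -33.

-33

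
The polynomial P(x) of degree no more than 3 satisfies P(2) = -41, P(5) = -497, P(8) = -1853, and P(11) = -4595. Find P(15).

-11247

Forward differences of the values at x = 2, 5, 8, 11:
  P  : -41  -497  -1853  -4595
  Δ  : -456  -1356  -2742
  Δ^2: -900  -1386
  Δ^3: -486
The third differences are constant, confirming degree 3.
Interpolating (Newton forward form) and evaluating at x = 15 gives P(15) = -11247.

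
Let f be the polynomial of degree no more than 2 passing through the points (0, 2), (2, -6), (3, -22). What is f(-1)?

Write f(u) = au^2 + bu + c. Substituting each data point gives a linear system:
  c = 2
  4a + 2b + c = -6
  9a + 3b + c = -22
Solving the system yields a = -4, b = 4, c = 2.
So f(u) = -4u^2 + 4u + 2.
Then f(-1) = -6.

-6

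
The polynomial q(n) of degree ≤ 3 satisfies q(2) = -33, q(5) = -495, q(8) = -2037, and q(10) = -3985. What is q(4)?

-253

Using the Lagrange interpolation formula with nodes 2, 5, 8, 10:
  L_0(n) = (n - 5)(n - 8)(n - 10) / -144
  L_1(n) = (n - 2)(n - 8)(n - 10) / 45
  L_2(n) = (n - 2)(n - 5)(n - 10) / -36
  L_3(n) = (n - 2)(n - 5)(n - 8) / 80
Then q(n) = -33·L_0(n) - 495·L_1(n) - 2037·L_2(n) - 3985·L_3(n).
Expanding and collecting terms gives q(n) = -4n³ + 2n - 5.
Evaluating at n = 4: q(4) = -253.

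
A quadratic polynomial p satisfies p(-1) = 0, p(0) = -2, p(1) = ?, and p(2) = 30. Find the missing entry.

8

The 3 known points determine the degree-2 polynomial uniquely.
Write p(x) = ax^2 + bx + c. Substituting each data point gives a linear system:
  a - b + c = 0
  c = -2
  4a + 2b + c = 30
Solving the system yields a = 6, b = 4, c = -2.
So p(x) = 6x^2 + 4x - 2.
Then p(1) = 8.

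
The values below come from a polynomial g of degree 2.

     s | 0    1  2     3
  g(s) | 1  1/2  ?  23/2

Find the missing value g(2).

4

On equispaced nodes a degree-2 polynomial has vanishing third forward difference, so
  - g(0) + 3·g(1) - 3·g(2) + g(3) = 0.
Substituting the known values and solving for g(2):
  -3·g(2) = -12
  g(2) = 4.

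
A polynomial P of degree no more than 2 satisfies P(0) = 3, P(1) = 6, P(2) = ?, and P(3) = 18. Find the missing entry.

11

On equispaced nodes a degree-2 polynomial has vanishing third forward difference, so
  - P(0) + 3·P(1) - 3·P(2) + P(3) = 0.
Substituting the known values and solving for P(2):
  -3·P(2) = -33
  P(2) = 11.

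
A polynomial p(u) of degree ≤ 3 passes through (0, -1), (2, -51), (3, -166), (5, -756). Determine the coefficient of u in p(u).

Write p(u) = au^3 + bu^2 + cu + d. Substituting each data point gives a linear system:
  d = -1
  8a + 4b + 2c + d = -51
  27a + 9b + 3c + d = -166
  125a + 25b + 5c + d = -756
Solving the system yields a = -6, b = 0, c = -1, d = -1.
So p(u) = -6u^3 - u - 1.
The coefficient of u is -1.

-1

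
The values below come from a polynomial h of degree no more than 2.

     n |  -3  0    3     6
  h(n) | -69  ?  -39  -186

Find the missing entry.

0

The 3 known points determine the degree-2 polynomial uniquely.
Write h(n) = an^2 + bn + c. Substituting each data point gives a linear system:
  9a - 3b + c = -69
  9a + 3b + c = -39
  36a + 6b + c = -186
Solving the system yields a = -6, b = 5, c = 0.
So h(n) = -6n² + 5n.
Then h(0) = 0.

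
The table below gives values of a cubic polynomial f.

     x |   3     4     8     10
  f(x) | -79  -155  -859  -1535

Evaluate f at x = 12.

-2491

Using the Lagrange interpolation formula with nodes 3, 4, 8, 10:
  L_0(x) = (x - 4)(x - 8)(x - 10) / -35
  L_1(x) = (x - 3)(x - 8)(x - 10) / 24
  L_2(x) = (x - 3)(x - 4)(x - 10) / -40
  L_3(x) = (x - 3)(x - 4)(x - 8) / 84
Then f(x) = -79·L_0(x) - 155·L_1(x) - 859·L_2(x) - 1535·L_3(x).
Expanding and collecting terms gives f(x) = -x³ - 5x² - 4x + 5.
Evaluating at x = 12: f(12) = -2491.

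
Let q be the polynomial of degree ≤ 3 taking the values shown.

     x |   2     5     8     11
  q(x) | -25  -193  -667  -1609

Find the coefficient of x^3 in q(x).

-1

Write q(x) = ax^3 + bx^2 + cx + d. Substituting each data point gives a linear system:
  8a + 4b + 2c + d = -25
  125a + 25b + 5c + d = -193
  512a + 64b + 8c + d = -667
  1331a + 121b + 11c + d = -1609
Solving the system yields a = -1, b = -2, c = -3, d = -3.
So q(x) = -x^3 - 2x^2 - 3x - 3.
The leading coefficient is -1.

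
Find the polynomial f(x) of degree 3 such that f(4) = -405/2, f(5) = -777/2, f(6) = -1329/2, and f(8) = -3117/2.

Write f(x) = ax^3 + bx^2 + cx + d. Substituting each data point gives a linear system:
  64a + 16b + 4c + d = -405/2
  125a + 25b + 5c + d = -777/2
  216a + 36b + 6c + d = -1329/2
  512a + 64b + 8c + d = -3117/2
Solving the system yields a = -3, b = 0, c = -3, d = 3/2.
So f(x) = -3x^3 - 3x + 3/2.
Check: f(8) = -3117/2. ✓

f(x) = -3x^3 - 3x + 3/2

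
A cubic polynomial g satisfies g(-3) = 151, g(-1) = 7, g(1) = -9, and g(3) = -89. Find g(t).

g(t) = -4t^3 + 4t^2 - 4t - 5

Using the Lagrange interpolation formula with nodes -3, -1, 1, 3:
  L_0(t) = (t + 1)(t - 1)(t - 3) / -48
  L_1(t) = (t + 3)(t - 1)(t - 3) / 16
  L_2(t) = (t + 3)(t + 1)(t - 3) / -16
  L_3(t) = (t + 3)(t + 1)(t - 1) / 48
Then g(t) = 151·L_0(t) + 7·L_1(t) - 9·L_2(t) - 89·L_3(t).
Expanding and collecting terms gives g(t) = -4t³ + 4t² - 4t - 5.
Check: g(-3) = 151. ✓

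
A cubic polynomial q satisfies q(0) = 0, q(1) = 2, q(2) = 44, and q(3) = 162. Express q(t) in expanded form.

q(t) = 6t^3 + 2t^2 - 6t

Using the Lagrange interpolation formula with nodes 0, 1, 2, 3:
  L_0(t) = (t - 1)(t - 2)(t - 3) / -6
  L_1(t) = t(t - 2)(t - 3) / 2
  L_2(t) = t(t - 1)(t - 3) / -2
  L_3(t) = t(t - 1)(t - 2) / 6
Then q(t) = 0·L_0(t) + 2·L_1(t) + 44·L_2(t) + 162·L_3(t).
Expanding and collecting terms gives q(t) = 6t^3 + 2t^2 - 6t.
Check: q(0) = 0. ✓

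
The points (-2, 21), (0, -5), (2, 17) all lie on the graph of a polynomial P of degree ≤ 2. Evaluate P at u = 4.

87

Using the Lagrange interpolation formula with nodes -2, 0, 2:
  L_0(u) = u(u - 2) / 8
  L_1(u) = (u + 2)(u - 2) / -4
  L_2(u) = (u + 2)u / 8
Then P(u) = 21·L_0(u) - 5·L_1(u) + 17·L_2(u).
Expanding and collecting terms gives P(u) = 6u² - u - 5.
Evaluating at u = 4: P(4) = 87.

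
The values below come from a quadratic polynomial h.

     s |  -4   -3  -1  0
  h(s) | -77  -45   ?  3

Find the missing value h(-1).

The 3 known points determine the degree-2 polynomial uniquely.
Write h(s) = as^2 + bs + c. Substituting each data point gives a linear system:
  16a - 4b + c = -77
  9a - 3b + c = -45
  c = 3
Solving the system yields a = -4, b = 4, c = 3.
So h(s) = -4s^2 + 4s + 3.
Then h(-1) = -5.

-5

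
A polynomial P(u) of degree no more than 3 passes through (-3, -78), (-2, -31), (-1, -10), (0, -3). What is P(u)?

P(u) = 2u^3 - u^2 + 4u - 3

Using the Lagrange interpolation formula with nodes -3, -2, -1, 0:
  L_0(u) = (u + 2)(u + 1)u / -6
  L_1(u) = (u + 3)(u + 1)u / 2
  L_2(u) = (u + 3)(u + 2)u / -2
  L_3(u) = (u + 3)(u + 2)(u + 1) / 6
Then P(u) = -78·L_0(u) - 31·L_1(u) - 10·L_2(u) - 3·L_3(u).
Expanding and collecting terms gives P(u) = 2u^3 - u^2 + 4u - 3.
Check: P(-3) = -78. ✓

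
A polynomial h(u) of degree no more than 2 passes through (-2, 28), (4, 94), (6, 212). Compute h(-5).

Write h(u) = au^2 + bu + c. Substituting each data point gives a linear system:
  4a - 2b + c = 28
  16a + 4b + c = 94
  36a + 6b + c = 212
Solving the system yields a = 6, b = -1, c = 2.
So h(u) = 6u^2 - u + 2.
Then h(-5) = 157.

157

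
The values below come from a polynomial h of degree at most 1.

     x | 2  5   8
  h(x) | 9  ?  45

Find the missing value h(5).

27

The 2 known points determine the degree-1 polynomial uniquely.
Write h(x) = ax + b. Substituting each data point gives a linear system:
  2a + b = 9
  8a + b = 45
Solving the system yields a = 6, b = -3.
So h(x) = 6x - 3.
Then h(5) = 27.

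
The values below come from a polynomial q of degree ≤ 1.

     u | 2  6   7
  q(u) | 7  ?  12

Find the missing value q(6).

11

The 2 known points determine the degree-1 polynomial uniquely.
Write q(u) = au + b. Substituting each data point gives a linear system:
  2a + b = 7
  7a + b = 12
Solving the system yields a = 1, b = 5.
So q(u) = u + 5.
Then q(6) = 11.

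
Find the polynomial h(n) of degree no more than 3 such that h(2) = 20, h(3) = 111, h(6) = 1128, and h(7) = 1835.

Using the Lagrange interpolation formula with nodes 2, 3, 6, 7:
  L_0(n) = (n - 3)(n - 6)(n - 7) / -20
  L_1(n) = (n - 2)(n - 6)(n - 7) / 12
  L_2(n) = (n - 2)(n - 3)(n - 7) / -12
  L_3(n) = (n - 2)(n - 3)(n - 6) / 20
Then h(n) = 20·L_0(n) + 111·L_1(n) + 1128·L_2(n) + 1835·L_3(n).
Expanding and collecting terms gives h(n) = 6n^3 - 4n^2 - 3n - 6.
Check: h(7) = 1835. ✓

h(n) = 6n^3 - 4n^2 - 3n - 6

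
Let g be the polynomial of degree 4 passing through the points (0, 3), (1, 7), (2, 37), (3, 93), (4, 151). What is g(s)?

Write g(s) = as^4 + bs^3 + cs^2 + ds + e. Substituting each data point gives a linear system:
  e = 3
  a + b + c + d + e = 7
  16a + 8b + 4c + 2d + e = 37
  81a + 27b + 9c + 3d + e = 93
  256a + 64b + 16c + 4d + e = 151
Solving the system yields a = -1, b = 6, c = 2, d = -3, e = 3.
So g(s) = -s^4 + 6s^3 + 2s^2 - 3s + 3.
Check: g(0) = 3. ✓

g(s) = -s^4 + 6s^3 + 2s^2 - 3s + 3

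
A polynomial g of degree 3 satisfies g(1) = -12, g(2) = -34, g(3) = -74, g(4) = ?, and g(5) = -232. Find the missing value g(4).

-138

On equispaced nodes a degree-3 polynomial has vanishing fourth forward difference, so
  g(1) - 4·g(2) + 6·g(3) - 4·g(4) + g(5) = 0.
Substituting the known values and solving for g(4):
  -4·g(4) = 552
  g(4) = -138.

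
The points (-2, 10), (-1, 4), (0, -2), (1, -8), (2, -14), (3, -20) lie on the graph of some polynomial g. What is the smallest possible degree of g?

Forward differences of the values at u = -2, -1, 0, 1, 2, 3:
  g  : 10  4  -2  -8  -14  -20
  Δ  : -6  -6  -6  -6  -6
  Δ^2: 0  0  0  0
  Δ^3: 0  0  0
  Δ^4: 0  0
  Δ^5: 0
The first differences are constant (-6) and nonzero, while all higher differences vanish, so the minimal degree is 1.

1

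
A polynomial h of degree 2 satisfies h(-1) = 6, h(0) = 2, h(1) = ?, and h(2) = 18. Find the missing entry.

The 3 known points determine the degree-2 polynomial uniquely.
Write h(n) = an^2 + bn + c. Substituting each data point gives a linear system:
  a - b + c = 6
  c = 2
  4a + 2b + c = 18
Solving the system yields a = 4, b = 0, c = 2.
So h(n) = 4n^2 + 2.
Then h(1) = 6.

6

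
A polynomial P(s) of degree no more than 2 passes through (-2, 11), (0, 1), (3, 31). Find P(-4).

45

Using the Lagrange interpolation formula with nodes -2, 0, 3:
  L_0(s) = s(s - 3) / 10
  L_1(s) = (s + 2)(s - 3) / -6
  L_2(s) = (s + 2)s / 15
Then P(s) = 11·L_0(s) + 1·L_1(s) + 31·L_2(s).
Expanding and collecting terms gives P(s) = 3s^2 + s + 1.
Evaluating at s = -4: P(-4) = 45.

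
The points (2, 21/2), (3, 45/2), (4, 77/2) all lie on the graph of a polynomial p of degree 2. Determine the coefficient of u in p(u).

Write p(u) = au^2 + bu + c. Substituting each data point gives a linear system:
  4a + 2b + c = 21/2
  9a + 3b + c = 45/2
  16a + 4b + c = 77/2
Solving the system yields a = 2, b = 2, c = -3/2.
So p(u) = 2u^2 + 2u - 3/2.
The coefficient of u is 2.

2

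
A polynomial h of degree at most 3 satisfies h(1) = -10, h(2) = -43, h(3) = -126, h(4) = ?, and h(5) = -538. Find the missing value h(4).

-283

On equispaced nodes a degree-3 polynomial has vanishing fourth forward difference, so
  h(1) - 4·h(2) + 6·h(3) - 4·h(4) + h(5) = 0.
Substituting the known values and solving for h(4):
  -4·h(4) = 1132
  h(4) = -283.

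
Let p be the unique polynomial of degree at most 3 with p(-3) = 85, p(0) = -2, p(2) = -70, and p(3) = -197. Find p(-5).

Using the Lagrange interpolation formula with nodes -3, 0, 2, 3:
  L_0(n) = n(n - 2)(n - 3) / -90
  L_1(n) = (n + 3)(n - 2)(n - 3) / 18
  L_2(n) = (n + 3)n(n - 3) / -10
  L_3(n) = (n + 3)n(n - 2) / 18
Then p(n) = 85·L_0(n) - 2·L_1(n) - 70·L_2(n) - 197·L_3(n).
Expanding and collecting terms gives p(n) = -5n^3 - 6n^2 - 2n - 2.
Evaluating at n = -5: p(-5) = 483.

483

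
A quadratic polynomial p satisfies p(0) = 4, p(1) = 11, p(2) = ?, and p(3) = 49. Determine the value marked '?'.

The 3 known points determine the degree-2 polynomial uniquely.
Write p(u) = au^2 + bu + c. Substituting each data point gives a linear system:
  c = 4
  a + b + c = 11
  9a + 3b + c = 49
Solving the system yields a = 4, b = 3, c = 4.
So p(u) = 4u² + 3u + 4.
Then p(2) = 26.

26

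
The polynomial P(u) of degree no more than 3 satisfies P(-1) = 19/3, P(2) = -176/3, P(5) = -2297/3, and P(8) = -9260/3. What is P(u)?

Using the Lagrange interpolation formula with nodes -1, 2, 5, 8:
  L_0(u) = (u - 2)(u - 5)(u - 8) / -162
  L_1(u) = (u + 1)(u - 5)(u - 8) / 54
  L_2(u) = (u + 1)(u - 2)(u - 8) / -54
  L_3(u) = (u + 1)(u - 2)(u - 5) / 162
Then P(u) = 19/3·L_0(u) - 176/3·L_1(u) - 2297/3·L_2(u) - 9260/3·L_3(u).
Expanding and collecting terms gives P(u) = -6u³ + (1/3)u² - 4u - 4.
Check: P(-1) = 19/3. ✓

P(u) = -6u^3 + (1/3)u^2 - 4u - 4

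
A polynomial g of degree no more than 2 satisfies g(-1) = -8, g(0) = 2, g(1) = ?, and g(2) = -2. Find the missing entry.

4

On equispaced nodes a degree-2 polynomial has vanishing third forward difference, so
  - g(-1) + 3·g(0) - 3·g(1) + g(2) = 0.
Substituting the known values and solving for g(1):
  -3·g(1) = -12
  g(1) = 4.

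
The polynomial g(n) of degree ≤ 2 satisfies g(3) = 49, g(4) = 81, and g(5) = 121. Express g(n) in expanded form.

g(n) = 4n^2 + 4n + 1

Write g(n) = an^2 + bn + c. Substituting each data point gives a linear system:
  9a + 3b + c = 49
  16a + 4b + c = 81
  25a + 5b + c = 121
Solving the system yields a = 4, b = 4, c = 1.
So g(n) = 4n^2 + 4n + 1.
Check: g(4) = 81. ✓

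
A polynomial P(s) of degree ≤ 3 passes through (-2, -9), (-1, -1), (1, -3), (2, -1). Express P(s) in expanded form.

Using the Lagrange interpolation formula with nodes -2, -1, 1, 2:
  L_0(s) = (s + 1)(s - 1)(s - 2) / -12
  L_1(s) = (s + 2)(s - 1)(s - 2) / 6
  L_2(s) = (s + 2)(s + 1)(s - 2) / -6
  L_3(s) = (s + 2)(s + 1)(s - 1) / 12
Then P(s) = -9·L_0(s) - 1·L_1(s) - 3·L_2(s) - 1·L_3(s).
Expanding and collecting terms gives P(s) = s^3 - s^2 - 2s - 1.
Check: P(2) = -1. ✓

P(s) = s^3 - s^2 - 2s - 1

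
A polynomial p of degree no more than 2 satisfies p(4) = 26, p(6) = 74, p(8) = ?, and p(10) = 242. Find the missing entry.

On equispaced nodes a degree-2 polynomial has vanishing third forward difference, so
  - p(4) + 3·p(6) - 3·p(8) + p(10) = 0.
Substituting the known values and solving for p(8):
  -3·p(8) = -438
  p(8) = 146.

146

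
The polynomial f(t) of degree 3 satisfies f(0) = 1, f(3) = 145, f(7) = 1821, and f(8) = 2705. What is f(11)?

Using the Lagrange interpolation formula with nodes 0, 3, 7, 8:
  L_0(t) = (t - 3)(t - 7)(t - 8) / -168
  L_1(t) = t(t - 7)(t - 8) / 60
  L_2(t) = t(t - 3)(t - 8) / -28
  L_3(t) = t(t - 3)(t - 7) / 40
Then f(t) = 1·L_0(t) + 145·L_1(t) + 1821·L_2(t) + 2705·L_3(t).
Expanding and collecting terms gives f(t) = 5t^3 + 3t^2 - 6t + 1.
Evaluating at t = 11: f(11) = 6953.

6953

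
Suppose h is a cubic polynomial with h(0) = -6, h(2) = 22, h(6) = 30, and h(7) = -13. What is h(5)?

49

Write h(n) = an^3 + bn^2 + cn + d. Substituting each data point gives a linear system:
  d = -6
  8a + 4b + 2c + d = 22
  216a + 36b + 6c + d = 30
  343a + 49b + 7c + d = -13
Solving the system yields a = -1, b = 6, c = 6, d = -6.
So h(n) = -n³ + 6n² + 6n - 6.
Then h(5) = 49.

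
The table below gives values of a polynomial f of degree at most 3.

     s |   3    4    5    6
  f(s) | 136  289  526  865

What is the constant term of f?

1

Write f(s) = as^3 + bs^2 + cs + d. Substituting each data point gives a linear system:
  27a + 9b + 3c + d = 136
  64a + 16b + 4c + d = 289
  125a + 25b + 5c + d = 526
  216a + 36b + 6c + d = 865
Solving the system yields a = 3, b = 6, c = 0, d = 1.
So f(s) = 3s^3 + 6s^2 + 1.
The constant term is 1.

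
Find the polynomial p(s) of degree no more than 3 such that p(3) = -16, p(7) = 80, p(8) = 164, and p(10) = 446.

Using the Lagrange interpolation formula with nodes 3, 7, 8, 10:
  L_0(s) = (s - 7)(s - 8)(s - 10) / -140
  L_1(s) = (s - 3)(s - 8)(s - 10) / 12
  L_2(s) = (s - 3)(s - 7)(s - 10) / -10
  L_3(s) = (s - 3)(s - 7)(s - 8) / 42
Then p(s) = -16·L_0(s) + 80·L_1(s) + 164·L_2(s) + 446·L_3(s).
Expanding and collecting terms gives p(s) = s^3 - 6s^2 + 5s - 4.
Check: p(3) = -16. ✓

p(s) = s^3 - 6s^2 + 5s - 4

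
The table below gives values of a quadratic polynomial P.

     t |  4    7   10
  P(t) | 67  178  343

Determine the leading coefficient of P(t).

Write P(t) = at^2 + bt + c. Substituting each data point gives a linear system:
  16a + 4b + c = 67
  49a + 7b + c = 178
  100a + 10b + c = 343
Solving the system yields a = 3, b = 4, c = 3.
So P(t) = 3t^2 + 4t + 3.
The leading coefficient is 3.

3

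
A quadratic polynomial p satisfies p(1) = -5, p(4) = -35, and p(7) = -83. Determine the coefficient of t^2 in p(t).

-1

Write p(t) = at^2 + bt + c. Substituting each data point gives a linear system:
  a + b + c = -5
  16a + 4b + c = -35
  49a + 7b + c = -83
Solving the system yields a = -1, b = -5, c = 1.
So p(t) = -t^2 - 5t + 1.
The leading coefficient is -1.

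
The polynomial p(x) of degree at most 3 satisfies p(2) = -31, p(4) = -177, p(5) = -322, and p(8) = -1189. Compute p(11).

Using the Lagrange interpolation formula with nodes 2, 4, 5, 8:
  L_0(x) = (x - 4)(x - 5)(x - 8) / -36
  L_1(x) = (x - 2)(x - 5)(x - 8) / 8
  L_2(x) = (x - 2)(x - 4)(x - 8) / -9
  L_3(x) = (x - 2)(x - 4)(x - 5) / 72
Then p(x) = -31·L_0(x) - 177·L_1(x) - 322·L_2(x) - 1189·L_3(x).
Expanding and collecting terms gives p(x) = -2x^3 - 2x^2 - 5x + 3.
Evaluating at x = 11: p(11) = -2956.

-2956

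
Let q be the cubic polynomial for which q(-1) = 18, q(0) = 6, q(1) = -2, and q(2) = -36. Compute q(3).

-126

Write q(n) = an^3 + bn^2 + cn + d. Substituting each data point gives a linear system:
  -a + b - c + d = 18
  d = 6
  a + b + c + d = -2
  8a + 4b + 2c + d = -36
Solving the system yields a = -5, b = 2, c = -5, d = 6.
So q(n) = -5n^3 + 2n^2 - 5n + 6.
Then q(3) = -126.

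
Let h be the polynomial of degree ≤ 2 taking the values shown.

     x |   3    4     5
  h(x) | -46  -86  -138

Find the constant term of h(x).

2

Write h(x) = ax^2 + bx + c. Substituting each data point gives a linear system:
  9a + 3b + c = -46
  16a + 4b + c = -86
  25a + 5b + c = -138
Solving the system yields a = -6, b = 2, c = 2.
So h(x) = -6x^2 + 2x + 2.
The constant term is 2.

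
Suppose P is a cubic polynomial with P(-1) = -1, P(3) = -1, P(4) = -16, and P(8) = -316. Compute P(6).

Using the Lagrange interpolation formula with nodes -1, 3, 4, 8:
  L_0(s) = (s - 3)(s - 4)(s - 8) / -180
  L_1(s) = (s + 1)(s - 4)(s - 8) / 20
  L_2(s) = (s + 1)(s - 3)(s - 8) / -20
  L_3(s) = (s + 1)(s - 3)(s - 4) / 180
Then P(s) = -1·L_0(s) - 1·L_1(s) - 16·L_2(s) - 316·L_3(s).
Expanding and collecting terms gives P(s) = -s³ + 3s² + s - 4.
Evaluating at s = 6: P(6) = -106.

-106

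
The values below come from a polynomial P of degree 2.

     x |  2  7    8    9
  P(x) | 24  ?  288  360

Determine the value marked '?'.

The 3 known points determine the degree-2 polynomial uniquely.
Write P(x) = ax^2 + bx + c. Substituting each data point gives a linear system:
  4a + 2b + c = 24
  64a + 8b + c = 288
  81a + 9b + c = 360
Solving the system yields a = 4, b = 4, c = 0.
So P(x) = 4x^2 + 4x.
Then P(7) = 224.

224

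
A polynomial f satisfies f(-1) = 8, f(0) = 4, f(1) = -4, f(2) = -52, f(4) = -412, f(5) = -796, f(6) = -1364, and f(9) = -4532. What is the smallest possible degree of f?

Divided differences on the nodes -1, 0, 1, 2, 4, 5, 6, 9:
  order 0: 8  4  -4  -52  -412  -796  -1364  -4532
  order 1: -4  -8  -48  -180  -384  -568  -1056
  order 2: -2  -20  -44  -68  -92  -122
  order 3: -6  -6  -6  -6  -6
  order 4: 0  0  0  0
  order 5: 0  0  0
  order 6: 0  0
  order 7: 0
The order-3 divided differences are all -6 (nonzero) and every higher order vanishes, so the data lies on a polynomial of degree exactly 3.

3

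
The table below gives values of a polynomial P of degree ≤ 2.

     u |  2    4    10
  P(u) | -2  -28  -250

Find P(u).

Write P(u) = au^2 + bu + c. Substituting each data point gives a linear system:
  4a + 2b + c = -2
  16a + 4b + c = -28
  100a + 10b + c = -250
Solving the system yields a = -3, b = 5, c = 0.
So P(u) = -3u² + 5u.
Check: P(2) = -2. ✓

P(u) = -3u^2 + 5u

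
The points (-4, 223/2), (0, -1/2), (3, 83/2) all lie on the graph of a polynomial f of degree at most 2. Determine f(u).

Using the Lagrange interpolation formula with nodes -4, 0, 3:
  L_0(u) = u(u - 3) / 28
  L_1(u) = (u + 4)(u - 3) / -12
  L_2(u) = (u + 4)u / 21
Then f(u) = 223/2·L_0(u) - 1/2·L_1(u) + 83/2·L_2(u).
Expanding and collecting terms gives f(u) = 6u^2 - 4u - 1/2.
Check: f(-4) = 223/2. ✓

f(u) = 6u^2 - 4u - 1/2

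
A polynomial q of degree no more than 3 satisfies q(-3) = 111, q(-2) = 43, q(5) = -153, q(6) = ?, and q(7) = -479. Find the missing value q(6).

-285

The 4 known points determine the degree-3 polynomial uniquely.
Write q(t) = at^3 + bt^2 + ct + d. Substituting each data point gives a linear system:
  -27a + 9b - 3c + d = 111
  -8a + 4b - 2c + d = 43
  125a + 25b + 5c + d = -153
  343a + 49b + 7c + d = -479
Solving the system yields a = -2, b = 5, c = -5, d = -3.
So q(t) = -2t^3 + 5t^2 - 5t - 3.
Then q(6) = -285.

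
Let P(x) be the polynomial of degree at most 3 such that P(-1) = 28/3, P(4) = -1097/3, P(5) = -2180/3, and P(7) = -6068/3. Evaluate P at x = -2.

Using the Lagrange interpolation formula with nodes -1, 4, 5, 7:
  L_0(x) = (x - 4)(x - 5)(x - 7) / -240
  L_1(x) = (x + 1)(x - 5)(x - 7) / 15
  L_2(x) = (x + 1)(x - 4)(x - 7) / -12
  L_3(x) = (x + 1)(x - 4)(x - 5) / 48
Then P(x) = 28/3·L_0(x) - 1097/3·L_1(x) - 2180/3·L_2(x) - 6068/3·L_3(x).
Expanding and collecting terms gives P(x) = -6x^3 + (1/3)x^2 + 2x + 5.
Evaluating at x = -2: P(-2) = 151/3.

151/3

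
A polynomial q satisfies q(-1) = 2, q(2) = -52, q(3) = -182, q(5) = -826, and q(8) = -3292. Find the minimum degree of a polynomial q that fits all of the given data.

3

Divided differences on the nodes -1, 2, 3, 5, 8:
  order 0: 2  -52  -182  -826  -3292
  order 1: -18  -130  -322  -822
  order 2: -28  -64  -100
  order 3: -6  -6
  order 4: 0
The order-3 divided differences are all -6 (nonzero) and every higher order vanishes, so the data lies on a polynomial of degree exactly 3.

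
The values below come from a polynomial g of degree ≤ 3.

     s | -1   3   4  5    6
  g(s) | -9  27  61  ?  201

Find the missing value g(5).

The 4 known points determine the degree-3 polynomial uniquely.
Write g(s) = as^3 + bs^2 + cs + d. Substituting each data point gives a linear system:
  -a + b - c + d = -9
  27a + 9b + 3c + d = 27
  64a + 16b + 4c + d = 61
  216a + 36b + 6c + d = 201
Solving the system yields a = 1, b = -1, c = 4, d = -3.
So g(s) = s^3 - s^2 + 4s - 3.
Then g(5) = 117.

117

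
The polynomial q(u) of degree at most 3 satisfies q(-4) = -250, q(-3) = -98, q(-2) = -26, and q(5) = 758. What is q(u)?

q(u) = 5u^3 + 5u^2 + 2u - 2

Using the Lagrange interpolation formula with nodes -4, -3, -2, 5:
  L_0(u) = (u + 3)(u + 2)(u - 5) / -18
  L_1(u) = (u + 4)(u + 2)(u - 5) / 8
  L_2(u) = (u + 4)(u + 3)(u - 5) / -14
  L_3(u) = (u + 4)(u + 3)(u + 2) / 504
Then q(u) = -250·L_0(u) - 98·L_1(u) - 26·L_2(u) + 758·L_3(u).
Expanding and collecting terms gives q(u) = 5u³ + 5u² + 2u - 2.
Check: q(-2) = -26. ✓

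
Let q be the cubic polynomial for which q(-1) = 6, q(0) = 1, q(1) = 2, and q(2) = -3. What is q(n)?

q(n) = -2n^3 + 3n^2 + 1

Write q(n) = an^3 + bn^2 + cn + d. Substituting each data point gives a linear system:
  -a + b - c + d = 6
  d = 1
  a + b + c + d = 2
  8a + 4b + 2c + d = -3
Solving the system yields a = -2, b = 3, c = 0, d = 1.
So q(n) = -2n³ + 3n² + 1.
Check: q(2) = -3. ✓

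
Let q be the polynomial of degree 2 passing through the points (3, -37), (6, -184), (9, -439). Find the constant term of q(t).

Write q(t) = at^2 + bt + c. Substituting each data point gives a linear system:
  9a + 3b + c = -37
  36a + 6b + c = -184
  81a + 9b + c = -439
Solving the system yields a = -6, b = 5, c = 2.
So q(t) = -6t^2 + 5t + 2.
The constant term is 2.

2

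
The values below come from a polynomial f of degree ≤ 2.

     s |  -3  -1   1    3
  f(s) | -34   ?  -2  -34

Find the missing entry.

-2

The 3 known points determine the degree-2 polynomial uniquely.
Write f(s) = as^2 + bs + c. Substituting each data point gives a linear system:
  9a - 3b + c = -34
  a + b + c = -2
  9a + 3b + c = -34
Solving the system yields a = -4, b = 0, c = 2.
So f(s) = -4s² + 2.
Then f(-1) = -2.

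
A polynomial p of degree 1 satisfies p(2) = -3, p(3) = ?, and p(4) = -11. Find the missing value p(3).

-7

The 2 known points determine the degree-1 polynomial uniquely.
Write p(u) = au + b. Substituting each data point gives a linear system:
  2a + b = -3
  4a + b = -11
Solving the system yields a = -4, b = 5.
So p(u) = -4u + 5.
Then p(3) = -7.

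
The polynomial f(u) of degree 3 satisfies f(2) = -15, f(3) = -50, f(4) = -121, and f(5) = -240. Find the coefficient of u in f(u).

3

Write f(u) = au^3 + bu^2 + cu + d. Substituting each data point gives a linear system:
  8a + 4b + 2c + d = -15
  27a + 9b + 3c + d = -50
  64a + 16b + 4c + d = -121
  125a + 25b + 5c + d = -240
Solving the system yields a = -2, b = 0, c = 3, d = -5.
So f(u) = -2u^3 + 3u - 5.
The coefficient of u is 3.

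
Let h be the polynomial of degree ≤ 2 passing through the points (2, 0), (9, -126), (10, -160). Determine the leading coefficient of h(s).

Write h(s) = as^2 + bs + c. Substituting each data point gives a linear system:
  4a + 2b + c = 0
  81a + 9b + c = -126
  100a + 10b + c = -160
Solving the system yields a = -2, b = 4, c = 0.
So h(s) = -2s^2 + 4s.
The leading coefficient is -2.

-2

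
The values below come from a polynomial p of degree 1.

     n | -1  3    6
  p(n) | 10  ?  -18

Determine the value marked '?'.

-6

The 2 known points determine the degree-1 polynomial uniquely.
Write p(n) = an + b. Substituting each data point gives a linear system:
  -a + b = 10
  6a + b = -18
Solving the system yields a = -4, b = 6.
So p(n) = -4n + 6.
Then p(3) = -6.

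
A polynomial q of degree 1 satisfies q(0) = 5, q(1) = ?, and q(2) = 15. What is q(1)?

The 2 known points determine the degree-1 polynomial uniquely.
Write q(u) = au + b. Substituting each data point gives a linear system:
  b = 5
  2a + b = 15
Solving the system yields a = 5, b = 5.
So q(u) = 5u + 5.
Then q(1) = 10.

10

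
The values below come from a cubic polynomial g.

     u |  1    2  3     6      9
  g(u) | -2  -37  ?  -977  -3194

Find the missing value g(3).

-128

The 4 known points determine the degree-3 polynomial uniquely.
Write g(u) = au^3 + bu^2 + cu + d. Substituting each data point gives a linear system:
  a + b + c + d = -2
  8a + 4b + 2c + d = -37
  216a + 36b + 6c + d = -977
  729a + 81b + 9c + d = -3194
Solving the system yields a = -4, b = -4, c = 5, d = 1.
So g(u) = -4u³ - 4u² + 5u + 1.
Then g(3) = -128.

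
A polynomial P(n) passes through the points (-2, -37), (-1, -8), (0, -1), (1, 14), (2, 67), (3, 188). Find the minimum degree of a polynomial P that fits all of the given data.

Forward differences of the values at n = -2, -1, 0, 1, 2, 3:
  P  : -37  -8  -1  14  67  188
  Δ  : 29  7  15  53  121
  Δ^2: -22  8  38  68
  Δ^3: 30  30  30
  Δ^4: 0  0
  Δ^5: 0
The third differences are constant (30) and nonzero, while all higher differences vanish, so the minimal degree is 3.

3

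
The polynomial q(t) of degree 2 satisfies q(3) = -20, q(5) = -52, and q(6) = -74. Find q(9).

Using the Lagrange interpolation formula with nodes 3, 5, 6:
  L_0(t) = (t - 5)(t - 6) / 6
  L_1(t) = (t - 3)(t - 6) / -2
  L_2(t) = (t - 3)(t - 5) / 3
Then q(t) = -20·L_0(t) - 52·L_1(t) - 74·L_2(t).
Expanding and collecting terms gives q(t) = -2t² - 2.
Evaluating at t = 9: q(9) = -164.

-164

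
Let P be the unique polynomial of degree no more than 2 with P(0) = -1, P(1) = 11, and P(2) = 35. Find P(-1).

Forward differences of the values at s = 0, 1, 2:
  P  : -1  11  35
  Δ  : 12  24
  Δ^2: 12
The second differences are constant, confirming degree 2.
Interpolating (Newton forward form) and evaluating at s = -1 gives P(-1) = -1.

-1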